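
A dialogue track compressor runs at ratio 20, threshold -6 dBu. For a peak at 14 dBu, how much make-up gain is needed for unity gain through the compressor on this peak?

The peak compresses to -6 + 20/20 = -5 dBu.
To reach 14 dBu requires 14 − (-5) = 19 dB of make-up.

19 dB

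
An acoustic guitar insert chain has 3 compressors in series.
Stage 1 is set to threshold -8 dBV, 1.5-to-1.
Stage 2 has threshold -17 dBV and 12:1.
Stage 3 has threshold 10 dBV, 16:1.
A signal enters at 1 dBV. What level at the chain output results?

Stage 1: overshoot 9 dB → 9/1.5 = 6 dB → -2 dBV.
Stage 2: overshoot 15 dB → 15/12 = 1.25 dB → -15.75 dBV.
Stage 3: -15.75 dBV ≤ 10 dBV, so stage 3 doesn't engage; output -15.75 dBV.

-15.75 dBV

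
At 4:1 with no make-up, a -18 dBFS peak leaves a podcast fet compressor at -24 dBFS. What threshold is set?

-26 dBFS

Let T be the threshold. Output overshoot = (input overshoot)/R, so -24 − T = (-18 − T)/4.
4·(-24 − T) = -18 − T → 3·T = -96 − (-18) = -78.
T = -78/3 = -26 dBFS.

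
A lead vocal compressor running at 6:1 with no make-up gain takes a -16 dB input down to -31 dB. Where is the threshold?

Input is 18 dB above T (since output overshoot × R = input overshoot: (-31 − T)·6 = -16 − T gives T = -34 dB).
Check: -34 + (-16 − (-34))/6 = -34 + 3 = -31 dB. ✓

-34 dB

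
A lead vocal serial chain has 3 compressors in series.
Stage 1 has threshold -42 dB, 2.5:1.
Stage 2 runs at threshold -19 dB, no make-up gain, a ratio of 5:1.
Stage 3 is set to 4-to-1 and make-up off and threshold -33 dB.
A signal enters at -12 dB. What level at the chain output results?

Stage 1: -12 dB is 30 dB over -42 dB; at 2.5:1 that becomes 12 dB over, giving -30 dB.
Stage 2: below threshold (-30 ≤ -19); passes unchanged; output -30 dB.
Stage 3: 3 dB above -33 dB, reduced 4:1 to 0.75 dB above → -32.25 dB.

-32.25 dB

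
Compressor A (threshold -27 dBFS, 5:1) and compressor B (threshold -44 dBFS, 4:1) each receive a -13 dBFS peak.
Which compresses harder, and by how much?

B, by 12.05 dB

A: overshoot 14 dB → output overshoot 2.8 dB → GR 11.2 dB.
B: overshoot 31 dB → output overshoot 7.75 dB → GR 23.25 dB.
B applies 12.05 dB more gain reduction.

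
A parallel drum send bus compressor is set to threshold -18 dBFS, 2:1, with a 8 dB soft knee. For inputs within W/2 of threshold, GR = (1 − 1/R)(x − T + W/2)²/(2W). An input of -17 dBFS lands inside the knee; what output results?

-17.78125 dBFS

x − T + W/2 = -17 − (-18) + 4 = 5.
GR = (1 − 1/2) × 5² / 16 = 0.5 × 25 / 16 = 0.78125 dB.
Output = -17 − 0.78125 = -17.78125 dBFS.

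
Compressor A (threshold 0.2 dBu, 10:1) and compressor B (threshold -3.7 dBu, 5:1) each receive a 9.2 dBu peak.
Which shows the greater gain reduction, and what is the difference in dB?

B, by 2.22 dB

A: GR = 9 − 9/10 = 8.1 dB.
B: GR = 12.9 − 12.9/5 = 10.32 dB.
B reduces 2.22 dB more.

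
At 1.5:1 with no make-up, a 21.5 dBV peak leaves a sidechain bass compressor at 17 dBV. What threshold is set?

Let T be the threshold. Output overshoot = (input overshoot)/R, so 17 − T = (21.5 − T)/1.5.
1.5·(17 − T) = 21.5 − T → 0.5·T = 25.5 − 21.5 = 4.
T = 4/0.5 = 8 dBV.

8 dBV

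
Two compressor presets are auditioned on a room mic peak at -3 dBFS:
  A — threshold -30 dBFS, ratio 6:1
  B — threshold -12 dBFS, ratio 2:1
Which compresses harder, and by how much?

A: overshoot 27 dB → output overshoot 4.5 dB → GR 22.5 dB.
B: overshoot 9 dB → output overshoot 4.5 dB → GR 4.5 dB.
Difference: 18 dB in favour of A.

A, by 18 dB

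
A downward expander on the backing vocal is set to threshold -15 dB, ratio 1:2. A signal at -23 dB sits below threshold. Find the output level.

-31 dB

The input is 8 dB below the -15 dB threshold.
A 1:2 expander multiplies undershoot by 2: 8 × 2 = 16 dB below threshold.
Output = -15 − 16 = -31 dB.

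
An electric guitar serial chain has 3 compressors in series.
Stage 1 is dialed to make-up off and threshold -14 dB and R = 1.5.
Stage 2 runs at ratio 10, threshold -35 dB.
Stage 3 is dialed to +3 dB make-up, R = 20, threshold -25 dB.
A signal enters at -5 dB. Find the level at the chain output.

-29.3 dB

Stage 1: 9 dB above -14 dB, reduced 1.5:1 to 6 dB above → -8 dB.
Stage 2: overshoot 27 dB → 27/10 = 2.7 dB → -32.3 dB.
Stage 3: below threshold (-32.3 ≤ -25); passes unchanged; make-up brings it to -29.3 dB.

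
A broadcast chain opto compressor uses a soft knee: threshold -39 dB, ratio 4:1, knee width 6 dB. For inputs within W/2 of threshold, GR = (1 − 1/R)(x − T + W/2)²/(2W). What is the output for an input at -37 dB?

x − T + W/2 = -37 − (-39) + 3 = 5.
GR = (1 − 1/4) × 5² / 12 = 0.75 × 25 / 12 = 1.5625 dB.
Output = -37 − 1.5625 = -38.5625 dB.

-38.5625 dB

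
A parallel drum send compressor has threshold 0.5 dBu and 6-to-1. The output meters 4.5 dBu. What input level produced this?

Post-compression overshoot = 4.5 − 0.5 = 4 dB.
Undo the ratio: input overshoot = 4 × 6 = 24 dB, giving input = 24.5 dBu.

24.5 dBu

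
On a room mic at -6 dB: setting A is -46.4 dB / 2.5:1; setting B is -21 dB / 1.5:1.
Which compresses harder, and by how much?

A: GR = 40.4 − 40.4/2.5 = 24.24 dB.
B: GR = 15 − 15/1.5 = 5 dB.
Difference: 19.24 dB in favour of A.

A, by 19.24 dB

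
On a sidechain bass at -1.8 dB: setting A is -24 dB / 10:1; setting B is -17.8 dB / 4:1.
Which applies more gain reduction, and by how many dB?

A, by 7.98 dB

A: overshoot 22.2 dB → output overshoot 2.22 dB → GR 19.98 dB.
B: overshoot 16 dB → output overshoot 4 dB → GR 12 dB.
A applies 7.98 dB more gain reduction.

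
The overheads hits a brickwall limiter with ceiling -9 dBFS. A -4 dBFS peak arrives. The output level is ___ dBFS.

A brickwall limiter is an ∞:1 compressor: any input above the ceiling is clamped to -9 dBFS.

-9 dBFS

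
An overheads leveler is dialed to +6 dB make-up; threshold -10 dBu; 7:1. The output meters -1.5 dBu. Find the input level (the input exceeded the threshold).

Before make-up, the level was -1.5 − 6 = -7.5 dBu.
The compressed level sits -7.5 − (-10) = 2.5 dB over threshold.
Undo the ratio: input overshoot = 2.5 × 7 = 17.5 dB, giving input = 7.5 dBu.

7.5 dBu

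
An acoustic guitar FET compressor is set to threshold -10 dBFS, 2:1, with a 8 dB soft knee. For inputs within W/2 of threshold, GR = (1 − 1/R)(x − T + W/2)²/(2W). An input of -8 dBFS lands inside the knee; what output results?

-9.125 dBFS

x − T + W/2 = -8 − (-10) + 4 = 6.
GR = (1 − 1/2) × 6² / 16 = 0.5 × 36 / 16 = 1.125 dB.
Output = -8 − 1.125 = -9.125 dBFS.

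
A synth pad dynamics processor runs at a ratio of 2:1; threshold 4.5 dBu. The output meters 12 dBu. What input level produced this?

19.5 dBu

That's 7.5 dB above the 4.5 dBu threshold.
Undo the ratio: input overshoot = 7.5 × 2 = 15 dB, giving input = 19.5 dBu.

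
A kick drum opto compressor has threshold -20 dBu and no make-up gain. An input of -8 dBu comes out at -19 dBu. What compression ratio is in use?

12:1

Input overshoot = -8 − (-20) = 12 dB; output overshoot = -19 − (-20) = 1 dB.
Ratio = 12 / 1 = 12.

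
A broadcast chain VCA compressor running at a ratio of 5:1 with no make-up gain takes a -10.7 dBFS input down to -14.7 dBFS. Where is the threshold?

Input is 5 dB above T (since output overshoot × R = input overshoot: (-14.7 − T)·5 = -10.7 − T gives T = -15.7 dBFS).
Check: -15.7 + (-10.7 − (-15.7))/5 = -15.7 + 1 = -14.7 dBFS. ✓

-15.7 dBFS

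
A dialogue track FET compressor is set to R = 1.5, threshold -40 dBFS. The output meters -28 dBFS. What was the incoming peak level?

Post-compression overshoot = -28 − (-40) = 12 dB.
Input overshoot = R × output overshoot = 18 dB → input = -40 + 18 = -22 dBFS.

-22 dBFS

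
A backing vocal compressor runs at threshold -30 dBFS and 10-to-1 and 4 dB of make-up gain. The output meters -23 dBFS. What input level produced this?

Stripping the +4 dB make-up gives -27 dBFS at the gain stage.
Post-compression overshoot = -27 − (-30) = 3 dB.
Undo the ratio: input overshoot = 3 × 10 = 30 dB, giving input = 0 dBFS.

0 dBFS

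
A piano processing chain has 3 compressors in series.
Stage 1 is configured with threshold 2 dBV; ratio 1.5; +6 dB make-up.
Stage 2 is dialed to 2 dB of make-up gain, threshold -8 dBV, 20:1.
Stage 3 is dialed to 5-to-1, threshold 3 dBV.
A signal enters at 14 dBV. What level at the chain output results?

Stage 1: overshoot 12 dB → 12/1.5 = 8 dB → 10 dBV; +6 dB make-up → 16 dBV.
Stage 2: 16 dBV is 24 dB over -8 dBV; at 20:1 that becomes 1.2 dB over, giving -6.8 dBV; +2 dB make-up → -4.8 dBV.
Stage 3: below threshold (-4.8 ≤ 3); passes unchanged; output -4.8 dBV.

-4.8 dBV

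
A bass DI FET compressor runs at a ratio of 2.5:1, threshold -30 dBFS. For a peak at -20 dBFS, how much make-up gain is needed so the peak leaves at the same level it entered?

Overshoot 10 dB → 10/2.5 = 4 dB after compression, so the compressed level is -30 + 4 = -26 dBFS.
Make-up = target − compressed = -20 − (-26) = 6 dB.

6 dB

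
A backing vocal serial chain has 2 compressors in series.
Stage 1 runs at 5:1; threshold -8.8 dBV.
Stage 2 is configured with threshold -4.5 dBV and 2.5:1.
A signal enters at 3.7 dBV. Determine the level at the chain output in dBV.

-6.3 dBV

Stage 1: overshoot 12.5 dB → 12.5/5 = 2.5 dB → -6.3 dBV.
Stage 2: -6.3 dBV ≤ -4.5 dBV, so stage 2 doesn't engage; output -6.3 dBV.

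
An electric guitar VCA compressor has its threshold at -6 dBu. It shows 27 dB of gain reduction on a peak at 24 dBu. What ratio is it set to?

Input overshoot = 24 − (-6) = 30 dB.
Output overshoot = 30 − 27 = 3 dB.
Ratio = input overshoot / output overshoot = 30 / 3 = 10.

10:1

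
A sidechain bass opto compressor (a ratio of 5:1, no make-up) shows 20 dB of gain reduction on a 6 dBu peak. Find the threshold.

-19 dBu

Let T be the threshold. Output overshoot = (input overshoot)/R, so -14 − T = (6 − T)/5.
5·(-14 − T) = 6 − T → 4·T = -70 − 6 = -76.
T = -76/4 = -19 dBu.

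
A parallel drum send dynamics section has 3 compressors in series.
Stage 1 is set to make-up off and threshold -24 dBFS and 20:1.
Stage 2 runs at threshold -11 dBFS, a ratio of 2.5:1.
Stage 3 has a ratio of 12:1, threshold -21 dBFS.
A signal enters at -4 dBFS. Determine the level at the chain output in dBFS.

-23 dBFS

Stage 1: overshoot 20 dB → 20/20 = 1 dB → -23 dBFS.
Stage 2: -23 dBFS ≤ -11 dBFS, so stage 2 doesn't engage; output -23 dBFS.
Stage 3: below threshold (-23 ≤ -21); passes unchanged; output -23 dBFS.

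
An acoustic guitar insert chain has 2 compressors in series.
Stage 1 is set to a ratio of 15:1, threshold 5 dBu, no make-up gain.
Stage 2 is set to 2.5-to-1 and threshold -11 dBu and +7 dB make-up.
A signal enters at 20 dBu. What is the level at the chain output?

Stage 1: 15 dB above 5 dBu, reduced 15:1 to 1 dB above → 6 dBu.
Stage 2: 6 dBu is 17 dB over -11 dBu; at 2.5:1 that becomes 6.8 dB over, giving -4.2 dBu; +7 dB make-up → 2.8 dBu.

2.8 dBu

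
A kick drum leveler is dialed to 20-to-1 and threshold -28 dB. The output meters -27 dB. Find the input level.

-8 dB

The compressed level sits -27 − (-28) = 1 dB over threshold.
Input overshoot = R × output overshoot = 20 dB → input = -28 + 20 = -8 dB.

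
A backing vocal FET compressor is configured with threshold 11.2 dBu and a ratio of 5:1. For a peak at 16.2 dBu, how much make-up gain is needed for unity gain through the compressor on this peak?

4 dB

Overshoot 5 dB → 5/5 = 1 dB after compression, so the compressed level is 11.2 + 1 = 12.2 dBu.
Make-up = target − compressed = 16.2 − 12.2 = 4 dB.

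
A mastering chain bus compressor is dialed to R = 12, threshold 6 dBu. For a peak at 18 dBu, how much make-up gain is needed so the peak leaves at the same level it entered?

11 dB

Overshoot 12 dB → 12/12 = 1 dB after compression, so the compressed level is 6 + 1 = 7 dBu.
Make-up = target − compressed = 18 − 7 = 11 dB.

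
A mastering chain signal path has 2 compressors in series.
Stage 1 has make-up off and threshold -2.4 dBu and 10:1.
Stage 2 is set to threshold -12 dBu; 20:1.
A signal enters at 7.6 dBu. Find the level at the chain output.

-11.47 dBu

Stage 1: 7.6 dBu is 10 dB over -2.4 dBu; at 10:1 that becomes 1 dB over, giving -1.4 dBu.
Stage 2: -1.4 dBu is 10.6 dB over -12 dBu; at 20:1 that becomes 0.53 dB over, giving -11.47 dBu.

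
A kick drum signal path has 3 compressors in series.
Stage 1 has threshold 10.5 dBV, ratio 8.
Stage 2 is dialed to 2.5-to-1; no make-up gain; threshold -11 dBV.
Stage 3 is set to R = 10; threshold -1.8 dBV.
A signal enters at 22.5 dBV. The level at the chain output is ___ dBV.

Stage 1: 22.5 dBV is 12 dB over 10.5 dBV; at 8:1 that becomes 1.5 dB over, giving 12 dBV.
Stage 2: 23 dB above -11 dBV, reduced 2.5:1 to 9.2 dB above → -1.8 dBV.
Stage 3: -1.8 dBV ≤ -1.8 dBV, so stage 3 doesn't engage; output -1.8 dBV.

-1.8 dBV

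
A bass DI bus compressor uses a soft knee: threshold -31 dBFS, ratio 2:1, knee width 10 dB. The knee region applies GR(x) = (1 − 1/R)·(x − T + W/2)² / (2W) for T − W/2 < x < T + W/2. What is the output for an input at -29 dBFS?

x − T + W/2 = -29 − (-31) + 5 = 7.
GR = (1 − 1/2) × 7² / 20 = 0.5 × 49 / 20 = 1.225 dB.
Output = -29 − 1.225 = -30.225 dBFS.

-30.225 dBFS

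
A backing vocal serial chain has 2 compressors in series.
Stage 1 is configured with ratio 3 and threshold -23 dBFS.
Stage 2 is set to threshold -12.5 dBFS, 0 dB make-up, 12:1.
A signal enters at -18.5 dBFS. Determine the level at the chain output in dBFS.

-21.5 dBFS

Stage 1: overshoot 4.5 dB → 4.5/3 = 1.5 dB → -21.5 dBFS.
Stage 2: below threshold (-21.5 ≤ -12.5); passes unchanged; output -21.5 dBFS.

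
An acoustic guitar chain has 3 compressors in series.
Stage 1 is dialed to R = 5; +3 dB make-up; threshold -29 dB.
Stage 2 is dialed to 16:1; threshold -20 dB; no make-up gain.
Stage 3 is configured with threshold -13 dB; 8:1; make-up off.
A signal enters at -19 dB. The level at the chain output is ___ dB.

-24 dB

Stage 1: 10 dB above -29 dB, reduced 5:1 to 2 dB above → -27 dB; +3 dB make-up → -24 dB.
Stage 2: below threshold (-24 ≤ -20); passes unchanged; output -24 dB.
Stage 3: -24 dB ≤ -13 dB, so stage 3 doesn't engage; output -24 dB.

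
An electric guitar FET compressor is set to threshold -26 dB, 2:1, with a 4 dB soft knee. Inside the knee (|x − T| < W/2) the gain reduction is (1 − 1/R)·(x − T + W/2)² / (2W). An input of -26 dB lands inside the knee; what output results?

-26.25 dB

x − T + W/2 = -26 − (-26) + 2 = 2.
GR = (1 − 1/2) × 2² / 8 = 0.5 × 4 / 8 = 0.25 dB.
Output = -26 − 0.25 = -26.25 dB.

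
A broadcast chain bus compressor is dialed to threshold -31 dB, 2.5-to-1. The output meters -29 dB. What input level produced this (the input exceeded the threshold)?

-26 dB

That's 2 dB above the -31 dB threshold.
Undo the ratio: input overshoot = 2 × 2.5 = 5 dB, giving input = -26 dB.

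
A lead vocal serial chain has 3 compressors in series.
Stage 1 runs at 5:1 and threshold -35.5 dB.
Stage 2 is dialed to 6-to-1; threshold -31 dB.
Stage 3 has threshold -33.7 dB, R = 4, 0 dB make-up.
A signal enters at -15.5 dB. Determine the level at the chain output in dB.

Stage 1: -15.5 dB is 20 dB over -35.5 dB; at 5:1 that becomes 4 dB over, giving -31.5 dB.
Stage 2: below threshold (-31.5 ≤ -31); passes unchanged; output -31.5 dB.
Stage 3: 2.2 dB above -33.7 dB, reduced 4:1 to 0.55 dB above → -33.15 dB.

-33.15 dB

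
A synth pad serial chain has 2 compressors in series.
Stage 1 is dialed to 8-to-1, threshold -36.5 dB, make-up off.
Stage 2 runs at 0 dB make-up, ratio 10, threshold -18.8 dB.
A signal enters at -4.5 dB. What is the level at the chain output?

-32.5 dB

Stage 1: overshoot 32 dB → 32/8 = 4 dB → -32.5 dB.
Stage 2: -32.5 dB is at or below the -18.8 dB threshold — no compression; output -32.5 dB.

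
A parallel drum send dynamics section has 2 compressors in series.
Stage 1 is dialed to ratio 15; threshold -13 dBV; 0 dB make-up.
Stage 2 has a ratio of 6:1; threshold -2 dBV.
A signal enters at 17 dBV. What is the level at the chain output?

Stage 1: overshoot 30 dB → 30/15 = 2 dB → -11 dBV.
Stage 2: below threshold (-11 ≤ -2); passes unchanged; output -11 dBV.

-11 dBV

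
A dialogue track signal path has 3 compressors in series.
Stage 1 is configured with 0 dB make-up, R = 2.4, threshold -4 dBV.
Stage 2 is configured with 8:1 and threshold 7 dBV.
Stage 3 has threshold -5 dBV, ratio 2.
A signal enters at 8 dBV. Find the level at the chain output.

Stage 1: overshoot 12 dB → 12/2.4 = 5 dB → 1 dBV.
Stage 2: 1 dBV ≤ 7 dBV, so stage 2 doesn't engage; output 1 dBV.
Stage 3: 6 dB above -5 dBV, reduced 2:1 to 3 dB above → -2 dBV.

-2 dBV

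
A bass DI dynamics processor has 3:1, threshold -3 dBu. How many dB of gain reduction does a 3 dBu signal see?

3 dBu exceeds the threshold by 6 dB.
A 3:1 ratio leaves 2 dB of that excess.
So the signal is attenuated by 6 − 2 = 4 dB.

4 dB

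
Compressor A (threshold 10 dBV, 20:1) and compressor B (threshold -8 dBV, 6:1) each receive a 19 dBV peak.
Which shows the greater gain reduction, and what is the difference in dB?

A: 9 dB over, compressed to 0.45 dB over, so 8.55 dB of GR.
B: 27 dB over, compressed to 4.5 dB over, so 22.5 dB of GR.
B reduces 13.95 dB more.

B, by 13.95 dB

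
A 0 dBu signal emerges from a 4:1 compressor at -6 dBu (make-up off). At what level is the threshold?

Let T be the threshold. Output overshoot = (input overshoot)/R, so -6 − T = (0 − T)/4.
4·(-6 − T) = 0 − T → 3·T = -24 − 0 = -24.
T = -24/3 = -8 dBu.

-8 dBu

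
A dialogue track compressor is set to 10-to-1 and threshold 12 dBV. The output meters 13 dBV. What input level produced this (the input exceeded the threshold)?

22 dBV

That's 1 dB above the 12 dBV threshold.
Undo the ratio: input overshoot = 1 × 10 = 10 dB, giving input = 22 dBV.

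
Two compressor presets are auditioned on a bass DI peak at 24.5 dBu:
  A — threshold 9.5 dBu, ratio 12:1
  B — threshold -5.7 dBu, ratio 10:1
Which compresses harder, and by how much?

A: overshoot 15 dB → output overshoot 1.25 dB → GR 13.75 dB.
B: overshoot 30.2 dB → output overshoot 3.02 dB → GR 27.18 dB.
B reduces 13.43 dB more.

B, by 13.43 dB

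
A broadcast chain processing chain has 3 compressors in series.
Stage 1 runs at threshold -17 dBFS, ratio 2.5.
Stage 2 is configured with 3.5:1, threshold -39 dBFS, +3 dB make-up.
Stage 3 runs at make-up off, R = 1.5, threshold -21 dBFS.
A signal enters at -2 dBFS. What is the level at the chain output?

-28 dBFS

Stage 1: -2 dBFS is 15 dB over -17 dBFS; at 2.5:1 that becomes 6 dB over, giving -11 dBFS.
Stage 2: -11 dBFS is 28 dB over -39 dBFS; at 3.5:1 that becomes 8 dB over, giving -31 dBFS; +3 dB make-up → -28 dBFS.
Stage 3: -28 dBFS is at or below the -21 dBFS threshold — no compression; output -28 dBFS.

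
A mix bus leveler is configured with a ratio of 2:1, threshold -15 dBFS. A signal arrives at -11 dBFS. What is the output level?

-13 dBFS

The input is 4 dB above the -15 dBFS threshold.
At 2:1 the overshoot is divided by 2, leaving 2 dB above threshold.
That puts the output at -13 dBFS.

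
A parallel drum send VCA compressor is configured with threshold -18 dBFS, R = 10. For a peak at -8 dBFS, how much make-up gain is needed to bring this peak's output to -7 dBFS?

10 dB

Without make-up, output = threshold + overshoot/10 = -18 + 1 = -17 dBFS.
Gap to target: 10 dB.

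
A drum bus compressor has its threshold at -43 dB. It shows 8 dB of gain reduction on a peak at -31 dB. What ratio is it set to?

Input overshoot = -31 − (-43) = 12 dB.
Output overshoot = 12 − 8 = 4 dB.
Ratio = input overshoot / output overshoot = 12 / 4 = 3.

3:1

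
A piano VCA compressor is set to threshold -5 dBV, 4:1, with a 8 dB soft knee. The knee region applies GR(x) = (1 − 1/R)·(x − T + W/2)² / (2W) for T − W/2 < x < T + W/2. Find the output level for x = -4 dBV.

x − T + W/2 = -4 − (-5) + 4 = 5.
GR = (1 − 1/4) × 5² / 16 = 0.75 × 25 / 16 = 1.171875 dB.
Output = -4 − 1.171875 = -5.171875 dBV.

-5.171875 dBV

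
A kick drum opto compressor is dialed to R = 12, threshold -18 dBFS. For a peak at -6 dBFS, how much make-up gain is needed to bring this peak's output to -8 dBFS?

9 dB

Overshoot 12 dB → 12/12 = 1 dB after compression, so the compressed level is -18 + 1 = -17 dBFS.
Make-up = target − compressed = -8 − (-17) = 9 dB.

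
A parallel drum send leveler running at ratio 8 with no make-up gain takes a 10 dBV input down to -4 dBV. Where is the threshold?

-6 dBV

Input is 16 dB above T (since output overshoot × R = input overshoot: (-4 − T)·8 = 10 − T gives T = -6 dBV).
Check: -6 + (10 − (-6))/8 = -6 + 2 = -4 dBV. ✓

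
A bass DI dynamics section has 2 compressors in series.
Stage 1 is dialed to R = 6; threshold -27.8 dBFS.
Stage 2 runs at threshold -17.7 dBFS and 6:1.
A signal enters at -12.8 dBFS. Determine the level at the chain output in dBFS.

-25.3 dBFS

Stage 1: 15 dB above -27.8 dBFS, reduced 6:1 to 2.5 dB above → -25.3 dBFS.
Stage 2: -25.3 dBFS is at or below the -17.7 dBFS threshold — no compression; output -25.3 dBFS.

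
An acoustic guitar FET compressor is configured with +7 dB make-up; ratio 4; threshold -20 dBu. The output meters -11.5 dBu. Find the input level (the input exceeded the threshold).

-14 dBu

Remove make-up: -11.5 − 7 = -18.5 dBu.
That's 1.5 dB above the -20 dBu threshold.
Before 4:1 compression the overshoot was 1.5 × 4 = 6 dB, so input = -20 + 6 = -14 dBu.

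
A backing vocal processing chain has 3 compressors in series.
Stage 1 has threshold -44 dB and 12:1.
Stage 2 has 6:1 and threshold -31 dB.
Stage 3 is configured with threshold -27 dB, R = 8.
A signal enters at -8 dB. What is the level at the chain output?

-41 dB

Stage 1: -8 dB is 36 dB over -44 dB; at 12:1 that becomes 3 dB over, giving -41 dB.
Stage 2: -41 dB ≤ -31 dB, so stage 2 doesn't engage; output -41 dB.
Stage 3: -41 dB is at or below the -27 dB threshold — no compression; output -41 dB.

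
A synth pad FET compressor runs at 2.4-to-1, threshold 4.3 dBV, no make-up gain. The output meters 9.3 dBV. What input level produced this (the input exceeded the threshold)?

That's 5 dB above the 4.3 dBV threshold.
Before 2.4:1 compression the overshoot was 5 × 2.4 = 12 dB, so input = 4.3 + 12 = 16.3 dBV.

16.3 dBV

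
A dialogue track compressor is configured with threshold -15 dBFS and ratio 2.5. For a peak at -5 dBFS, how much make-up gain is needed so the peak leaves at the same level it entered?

Without make-up, output = threshold + overshoot/2.5 = -15 + 4 = -11 dBFS.
Gap to target: 6 dB.

6 dB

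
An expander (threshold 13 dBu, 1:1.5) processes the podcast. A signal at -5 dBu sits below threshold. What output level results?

-14 dBu

Below threshold, a 1:1.5 expander applies gain = (1.5−1)×(T − x) of attenuation.
(1.5−1) × 18 = 9 dB, so output = -5 − 9 = -14 dBu.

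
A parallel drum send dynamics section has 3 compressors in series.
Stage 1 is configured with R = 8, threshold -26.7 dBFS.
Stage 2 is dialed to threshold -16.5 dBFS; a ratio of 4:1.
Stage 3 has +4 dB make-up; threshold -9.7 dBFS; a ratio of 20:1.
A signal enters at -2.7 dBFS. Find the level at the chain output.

-19.7 dBFS

Stage 1: 24 dB above -26.7 dBFS, reduced 8:1 to 3 dB above → -23.7 dBFS.
Stage 2: -23.7 dBFS ≤ -16.5 dBFS, so stage 2 doesn't engage; output -23.7 dBFS.
Stage 3: -23.7 dBFS ≤ -9.7 dBFS, so stage 3 doesn't engage; make-up brings it to -19.7 dBFS.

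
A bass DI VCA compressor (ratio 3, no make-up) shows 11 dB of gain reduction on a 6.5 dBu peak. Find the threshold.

-10 dBu

Gain reduction = 6.5 − (-4.5) = 11 dB; output overshoot = GR / (R − 1) = 11 / 2 = 5.5 dB.
Threshold = output − output overshoot = -4.5 − 5.5 = -10 dBu.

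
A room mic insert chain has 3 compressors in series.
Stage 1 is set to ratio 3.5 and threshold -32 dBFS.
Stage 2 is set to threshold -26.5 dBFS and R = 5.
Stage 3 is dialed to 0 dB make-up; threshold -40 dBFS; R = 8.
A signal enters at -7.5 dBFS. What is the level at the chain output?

Stage 1: 24.5 dB above -32 dBFS, reduced 3.5:1 to 7 dB above → -25 dBFS.
Stage 2: overshoot 1.5 dB → 1.5/5 = 0.3 dB → -26.2 dBFS.
Stage 3: -26.2 dBFS is 13.8 dB over -40 dBFS; at 8:1 that becomes 1.725 dB over, giving -38.275 dBFS.

-38.275 dBFS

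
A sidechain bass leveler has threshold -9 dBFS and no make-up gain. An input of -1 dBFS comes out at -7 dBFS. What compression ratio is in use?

Input overshoot = -1 − (-9) = 8 dB; output overshoot = -7 − (-9) = 2 dB.
Ratio = 8 / 2 = 4.

4:1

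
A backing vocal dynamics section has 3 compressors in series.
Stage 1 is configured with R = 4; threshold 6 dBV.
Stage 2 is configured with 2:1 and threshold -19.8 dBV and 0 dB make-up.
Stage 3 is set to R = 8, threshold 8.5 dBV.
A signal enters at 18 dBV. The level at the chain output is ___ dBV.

-5.4 dBV

Stage 1: overshoot 12 dB → 12/4 = 3 dB → 9 dBV.
Stage 2: 9 dBV is 28.8 dB over -19.8 dBV; at 2:1 that becomes 14.4 dB over, giving -5.4 dBV.
Stage 3: below threshold (-5.4 ≤ 8.5); passes unchanged; output -5.4 dBV.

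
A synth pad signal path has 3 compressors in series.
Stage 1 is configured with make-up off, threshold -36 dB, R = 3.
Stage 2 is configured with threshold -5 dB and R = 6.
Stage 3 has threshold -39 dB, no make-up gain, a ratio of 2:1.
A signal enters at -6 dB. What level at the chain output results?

Stage 1: 30 dB above -36 dB, reduced 3:1 to 10 dB above → -26 dB.
Stage 2: below threshold (-26 ≤ -5); passes unchanged; output -26 dB.
Stage 3: overshoot 13 dB → 13/2 = 6.5 dB → -32.5 dB.

-32.5 dB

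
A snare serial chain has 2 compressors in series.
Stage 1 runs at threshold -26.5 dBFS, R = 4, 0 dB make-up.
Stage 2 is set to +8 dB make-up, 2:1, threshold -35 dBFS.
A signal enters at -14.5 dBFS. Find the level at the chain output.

Stage 1: -14.5 dBFS is 12 dB over -26.5 dBFS; at 4:1 that becomes 3 dB over, giving -23.5 dBFS.
Stage 2: 11.5 dB above -35 dBFS, reduced 2:1 to 5.75 dB above → -29.25 dBFS; +8 dB make-up → -21.25 dBFS.

-21.25 dBFS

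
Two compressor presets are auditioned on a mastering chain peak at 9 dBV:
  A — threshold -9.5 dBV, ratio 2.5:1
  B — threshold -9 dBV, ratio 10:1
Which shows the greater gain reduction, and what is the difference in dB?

A: 18.5 dB over, compressed to 7.4 dB over, so 11.1 dB of GR.
B: 18 dB over, compressed to 1.8 dB over, so 16.2 dB of GR.
B applies 5.1 dB more gain reduction.

B, by 5.1 dB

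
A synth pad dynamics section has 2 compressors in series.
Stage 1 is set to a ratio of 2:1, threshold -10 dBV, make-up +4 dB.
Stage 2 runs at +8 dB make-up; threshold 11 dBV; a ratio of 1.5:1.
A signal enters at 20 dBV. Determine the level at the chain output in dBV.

Stage 1: 30 dB above -10 dBV, reduced 2:1 to 15 dB above → 5 dBV; +4 dB make-up → 9 dBV.
Stage 2: 9 dBV is at or below the 11 dBV threshold — no compression; make-up brings it to 17 dBV.

17 dBV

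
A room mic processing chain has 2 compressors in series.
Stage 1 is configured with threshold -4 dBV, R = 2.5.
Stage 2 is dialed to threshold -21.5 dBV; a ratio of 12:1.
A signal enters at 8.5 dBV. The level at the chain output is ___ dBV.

-19.625 dBV

Stage 1: 8.5 dBV is 12.5 dB over -4 dBV; at 2.5:1 that becomes 5 dB over, giving 1 dBV.
Stage 2: 1 dBV is 22.5 dB over -21.5 dBV; at 12:1 that becomes 1.875 dB over, giving -19.625 dBV.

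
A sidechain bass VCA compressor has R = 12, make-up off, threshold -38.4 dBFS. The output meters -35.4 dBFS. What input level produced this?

-2.4 dBFS

The compressed level sits -35.4 − (-38.4) = 3 dB over threshold.
Undo the ratio: input overshoot = 3 × 12 = 36 dB, giving input = -2.4 dBFS.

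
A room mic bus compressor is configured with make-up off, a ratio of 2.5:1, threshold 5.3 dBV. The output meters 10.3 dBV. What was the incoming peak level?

17.8 dBV

That's 5 dB above the 5.3 dBV threshold.
Before 2.5:1 compression the overshoot was 5 × 2.5 = 12.5 dB, so input = 5.3 + 12.5 = 17.8 dBV.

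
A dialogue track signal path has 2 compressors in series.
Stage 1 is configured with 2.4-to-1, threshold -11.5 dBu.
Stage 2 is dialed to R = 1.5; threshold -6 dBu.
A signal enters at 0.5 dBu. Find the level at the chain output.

-6.5 dBu

Stage 1: 12 dB above -11.5 dBu, reduced 2.4:1 to 5 dB above → -6.5 dBu.
Stage 2: below threshold (-6.5 ≤ -6); passes unchanged; output -6.5 dBu.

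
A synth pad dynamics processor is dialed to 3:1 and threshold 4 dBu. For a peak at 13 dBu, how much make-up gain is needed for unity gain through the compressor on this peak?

Without make-up, output = threshold + overshoot/3 = 4 + 3 = 7 dBu.
Gap to target: 6 dB.

6 dB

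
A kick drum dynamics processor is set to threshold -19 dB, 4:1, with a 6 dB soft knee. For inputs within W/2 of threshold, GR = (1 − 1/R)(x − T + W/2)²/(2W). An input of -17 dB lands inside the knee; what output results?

-18.5625 dB

x − T + W/2 = -17 − (-19) + 3 = 5.
GR = (1 − 1/4) × 5² / 12 = 0.75 × 25 / 12 = 1.5625 dB.
Output = -17 − 1.5625 = -18.5625 dB.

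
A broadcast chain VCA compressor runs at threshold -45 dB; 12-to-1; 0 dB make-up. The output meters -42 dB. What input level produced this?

-9 dB

That's 3 dB above the -45 dB threshold.
Input overshoot = R × output overshoot = 36 dB → input = -45 + 36 = -9 dB.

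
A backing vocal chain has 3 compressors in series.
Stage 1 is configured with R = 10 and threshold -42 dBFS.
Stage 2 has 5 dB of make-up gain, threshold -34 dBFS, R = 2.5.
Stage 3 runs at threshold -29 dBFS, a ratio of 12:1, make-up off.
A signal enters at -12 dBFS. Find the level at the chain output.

-34 dBFS

Stage 1: 30 dB above -42 dBFS, reduced 10:1 to 3 dB above → -39 dBFS.
Stage 2: -39 dBFS ≤ -34 dBFS, so stage 2 doesn't engage; make-up brings it to -34 dBFS.
Stage 3: -34 dBFS ≤ -29 dBFS, so stage 3 doesn't engage; output -34 dBFS.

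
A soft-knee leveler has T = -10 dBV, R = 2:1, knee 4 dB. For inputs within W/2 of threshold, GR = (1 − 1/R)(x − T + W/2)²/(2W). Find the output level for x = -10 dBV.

x − T + W/2 = -10 − (-10) + 2 = 2.
GR = (1 − 1/2) × 2² / 8 = 0.5 × 4 / 8 = 0.25 dB.
Output = -10 − 0.25 = -10.25 dBV.

-10.25 dBV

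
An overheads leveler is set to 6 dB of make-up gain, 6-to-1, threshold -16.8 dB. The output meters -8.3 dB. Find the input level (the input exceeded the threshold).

-1.8 dB

Before make-up, the level was -8.3 − 6 = -14.3 dB.
The compressed level sits -14.3 − (-16.8) = 2.5 dB over threshold.
Input overshoot = R × output overshoot = 15 dB → input = -16.8 + 15 = -1.8 dB.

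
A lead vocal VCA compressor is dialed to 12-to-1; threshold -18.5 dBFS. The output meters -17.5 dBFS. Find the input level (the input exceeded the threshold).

-6.5 dBFS

Post-compression overshoot = -17.5 − (-18.5) = 1 dB.
Undo the ratio: input overshoot = 1 × 12 = 12 dB, giving input = -6.5 dBFS.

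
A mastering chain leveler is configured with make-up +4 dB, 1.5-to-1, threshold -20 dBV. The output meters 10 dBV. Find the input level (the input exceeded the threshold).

19 dBV

Remove make-up: 10 − 4 = 6 dBV.
That's 26 dB above the -20 dBV threshold.
Before 1.5:1 compression the overshoot was 26 × 1.5 = 39 dB, so input = -20 + 39 = 19 dBV.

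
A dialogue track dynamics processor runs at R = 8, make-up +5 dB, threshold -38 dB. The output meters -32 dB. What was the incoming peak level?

Before make-up, the level was -32 − 5 = -37 dB.
That's 1 dB above the -38 dB threshold.
Undo the ratio: input overshoot = 1 × 8 = 8 dB, giving input = -30 dB.

-30 dB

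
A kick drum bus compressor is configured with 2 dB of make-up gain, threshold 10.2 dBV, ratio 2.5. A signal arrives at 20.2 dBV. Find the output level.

16.2 dBV

Overshoot: 20.2 − 10.2 = 10 dB.
At 2.5:1 the overshoot is divided by 2.5, leaving 4 dB above threshold.
That puts the output at 14.2 dBV; make-up adds 2 dB, giving 16.2 dBV.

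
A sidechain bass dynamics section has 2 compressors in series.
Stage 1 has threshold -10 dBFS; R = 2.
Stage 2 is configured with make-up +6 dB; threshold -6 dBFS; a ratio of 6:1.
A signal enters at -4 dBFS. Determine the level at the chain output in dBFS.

-1 dBFS

Stage 1: 6 dB above -10 dBFS, reduced 2:1 to 3 dB above → -7 dBFS.
Stage 2: -7 dBFS ≤ -6 dBFS, so stage 2 doesn't engage; make-up brings it to -1 dBFS.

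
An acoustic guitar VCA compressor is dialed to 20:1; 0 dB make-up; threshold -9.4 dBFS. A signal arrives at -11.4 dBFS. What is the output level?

-11.4 dBFS is 2 dB below the -9.4 dBFS threshold, so no gain reduction is applied.
Output = input = -11.4 dBFS.

-11.4 dBFS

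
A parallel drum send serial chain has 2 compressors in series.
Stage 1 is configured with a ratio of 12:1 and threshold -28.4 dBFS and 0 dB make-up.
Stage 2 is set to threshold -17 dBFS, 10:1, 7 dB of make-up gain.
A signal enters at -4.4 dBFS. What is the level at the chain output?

Stage 1: 24 dB above -28.4 dBFS, reduced 12:1 to 2 dB above → -26.4 dBFS.
Stage 2: below threshold (-26.4 ≤ -17); passes unchanged; make-up brings it to -19.4 dBFS.

-19.4 dBFS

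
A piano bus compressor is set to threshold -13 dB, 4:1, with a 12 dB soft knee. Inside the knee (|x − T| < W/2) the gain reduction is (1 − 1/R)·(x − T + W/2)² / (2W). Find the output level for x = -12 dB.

-13.53125 dB

x − T + W/2 = -12 − (-13) + 6 = 7.
GR = (1 − 1/4) × 7² / 24 = 0.75 × 49 / 24 = 1.53125 dB.
Output = -12 − 1.53125 = -13.53125 dB.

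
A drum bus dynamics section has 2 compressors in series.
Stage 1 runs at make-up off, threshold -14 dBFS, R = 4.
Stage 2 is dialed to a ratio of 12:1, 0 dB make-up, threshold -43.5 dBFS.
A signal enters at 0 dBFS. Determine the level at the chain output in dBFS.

-40.75 dBFS

Stage 1: overshoot 14 dB → 14/4 = 3.5 dB → -10.5 dBFS.
Stage 2: -10.5 dBFS is 33 dB over -43.5 dBFS; at 12:1 that becomes 2.75 dB over, giving -40.75 dBFS.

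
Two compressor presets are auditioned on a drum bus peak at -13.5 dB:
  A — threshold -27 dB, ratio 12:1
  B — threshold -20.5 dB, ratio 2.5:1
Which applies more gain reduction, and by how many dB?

A: 13.5 dB over, compressed to 1.125 dB over, so 12.375 dB of GR.
B: 7 dB over, compressed to 2.8 dB over, so 4.2 dB of GR.
A reduces 8.175 dB more.

A, by 8.175 dB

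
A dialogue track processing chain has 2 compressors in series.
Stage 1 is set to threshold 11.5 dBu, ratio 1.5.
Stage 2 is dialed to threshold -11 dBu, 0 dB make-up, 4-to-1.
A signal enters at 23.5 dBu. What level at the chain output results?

-3.375 dBu

Stage 1: 12 dB above 11.5 dBu, reduced 1.5:1 to 8 dB above → 19.5 dBu.
Stage 2: 19.5 dBu is 30.5 dB over -11 dBu; at 4:1 that becomes 7.625 dB over, giving -3.375 dBu.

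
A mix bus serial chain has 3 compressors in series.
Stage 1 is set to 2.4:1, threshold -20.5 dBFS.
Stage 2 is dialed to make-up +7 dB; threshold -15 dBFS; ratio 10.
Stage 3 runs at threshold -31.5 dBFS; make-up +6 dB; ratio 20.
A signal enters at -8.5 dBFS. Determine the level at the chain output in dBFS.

Stage 1: 12 dB above -20.5 dBFS, reduced 2.4:1 to 5 dB above → -15.5 dBFS.
Stage 2: below threshold (-15.5 ≤ -15); passes unchanged; make-up brings it to -8.5 dBFS.
Stage 3: 23 dB above -31.5 dBFS, reduced 20:1 to 1.15 dB above → -30.35 dBFS; +6 dB make-up → -24.35 dBFS.

-24.35 dBFS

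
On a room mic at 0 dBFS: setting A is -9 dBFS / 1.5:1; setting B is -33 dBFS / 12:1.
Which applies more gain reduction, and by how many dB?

A: overshoot 9 dB → output overshoot 6 dB → GR 3 dB.
B: overshoot 33 dB → output overshoot 2.75 dB → GR 30.25 dB.
Difference: 27.25 dB in favour of B.

B, by 27.25 dB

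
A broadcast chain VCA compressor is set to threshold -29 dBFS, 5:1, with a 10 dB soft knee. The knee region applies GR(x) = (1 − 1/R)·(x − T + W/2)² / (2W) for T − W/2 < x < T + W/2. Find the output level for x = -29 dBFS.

x − T + W/2 = -29 − (-29) + 5 = 5.
GR = (1 − 1/5) × 5² / 20 = 0.8 × 25 / 20 = 1 dB.
Output = -29 − 1 = -30 dBFS.

-30 dBFS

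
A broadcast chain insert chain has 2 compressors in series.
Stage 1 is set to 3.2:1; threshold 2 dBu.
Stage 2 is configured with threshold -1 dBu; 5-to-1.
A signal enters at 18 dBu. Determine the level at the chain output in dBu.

Stage 1: 16 dB above 2 dBu, reduced 3.2:1 to 5 dB above → 7 dBu.
Stage 2: 7 dBu is 8 dB over -1 dBu; at 5:1 that becomes 1.6 dB over, giving 0.6 dBu.

0.6 dBu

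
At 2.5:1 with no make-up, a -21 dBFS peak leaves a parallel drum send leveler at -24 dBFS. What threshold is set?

-26 dBFS

Let T be the threshold. Output overshoot = (input overshoot)/R, so -24 − T = (-21 − T)/2.5.
2.5·(-24 − T) = -21 − T → 1.5·T = -60 − (-21) = -39.
T = -39/1.5 = -26 dBFS.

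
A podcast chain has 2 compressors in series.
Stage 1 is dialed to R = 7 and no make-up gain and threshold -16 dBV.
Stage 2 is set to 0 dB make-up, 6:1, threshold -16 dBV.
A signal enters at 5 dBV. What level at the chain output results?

Stage 1: 21 dB above -16 dBV, reduced 7:1 to 3 dB above → -13 dBV.
Stage 2: -13 dBV is 3 dB over -16 dBV; at 6:1 that becomes 0.5 dB over, giving -15.5 dBV.

-15.5 dBV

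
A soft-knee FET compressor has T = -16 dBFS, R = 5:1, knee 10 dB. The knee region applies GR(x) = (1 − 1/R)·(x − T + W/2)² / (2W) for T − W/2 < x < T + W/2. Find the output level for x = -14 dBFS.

-15.96 dBFS

x − T + W/2 = -14 − (-16) + 5 = 7.
GR = (1 − 1/5) × 7² / 20 = 0.8 × 49 / 20 = 1.96 dB.
Output = -14 − 1.96 = -15.96 dBFS.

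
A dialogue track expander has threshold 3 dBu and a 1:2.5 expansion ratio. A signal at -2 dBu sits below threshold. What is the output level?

Below threshold, a 1:2.5 expander applies gain = (2.5−1)×(T − x) of attenuation.
(2.5−1) × 5 = 7.5 dB, so output = -2 − 7.5 = -9.5 dBu.

-9.5 dBu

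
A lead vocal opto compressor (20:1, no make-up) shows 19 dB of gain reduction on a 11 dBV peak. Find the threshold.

-9 dBV

Input is 20 dB above T (since output overshoot × R = input overshoot: (-8 − T)·20 = 11 − T gives T = -9 dBV).
Check: -9 + (11 − (-9))/20 = -9 + 1 = -8 dBV. ✓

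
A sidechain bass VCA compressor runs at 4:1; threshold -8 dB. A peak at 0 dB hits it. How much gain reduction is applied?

6 dB

0 dB exceeds the threshold by 8 dB.
After 4:1 compression the overshoot becomes 8/4 = 2 dB.
GR = overshoot in − overshoot out = 8 − 2 = 6 dB.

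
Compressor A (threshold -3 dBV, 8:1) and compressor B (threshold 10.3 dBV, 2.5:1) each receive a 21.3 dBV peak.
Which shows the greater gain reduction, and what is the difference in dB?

A: 24.3 dB over, compressed to 3.0375 dB over, so 21.2625 dB of GR.
B: 11 dB over, compressed to 4.4 dB over, so 6.6 dB of GR.
A applies 14.6625 dB more gain reduction.

A, by 14.6625 dB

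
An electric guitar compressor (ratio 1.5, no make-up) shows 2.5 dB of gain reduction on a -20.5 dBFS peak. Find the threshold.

-28 dBFS

Gain reduction = -20.5 − (-23) = 2.5 dB; output overshoot = GR / (R − 1) = 2.5 / 0.5 = 5 dB.
Threshold = output − output overshoot = -23 − 5 = -28 dBFS.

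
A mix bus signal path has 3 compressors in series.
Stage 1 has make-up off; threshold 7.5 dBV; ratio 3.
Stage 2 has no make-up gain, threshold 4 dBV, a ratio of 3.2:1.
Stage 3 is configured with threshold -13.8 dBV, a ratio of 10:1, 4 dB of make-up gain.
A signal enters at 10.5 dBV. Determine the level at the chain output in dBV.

Stage 1: 10.5 dBV is 3 dB over 7.5 dBV; at 3:1 that becomes 1 dB over, giving 8.5 dBV.
Stage 2: 8.5 dBV is 4.5 dB over 4 dBV; at 3.2:1 that becomes 1.40625 dB over, giving 5.40625 dBV.
Stage 3: 19.20625 dB above -13.8 dBV, reduced 10:1 to 1.920625 dB above → -11.879375 dBV; +4 dB make-up → -7.879375 dBV.

-7.879375 dBV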